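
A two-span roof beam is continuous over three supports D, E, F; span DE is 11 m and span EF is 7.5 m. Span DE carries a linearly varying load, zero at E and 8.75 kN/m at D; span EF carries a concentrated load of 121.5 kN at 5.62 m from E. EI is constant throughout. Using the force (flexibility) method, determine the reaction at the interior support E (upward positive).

R_E = 64.46 kN

Release continuity at E by inserting a hinge; the redundant is the internal moment M_E. The primary structure is two simply-supported spans DE and EF.
Discontinuity in slope at E on the released structure — sum the simple-span end rotations:
  span DE: triangular load, peak 8.75: 7w₀L³/(360EI) = 226.5/EI
  span EF: point load 121.5 at a = 5.62: Pab(L + b)/(6LEI) = 267.6/EI
  relative rotation θ_0 = (226.5 + 267.6)/EI = 494/EI
A unit hogging moment at E produces rotation L₁/(3EI) + L₂/(3EI) = 6.167/EI.
Slope continuity at E: θ_0 = M_E·6.167/EI, so M_E = 494/6.167 = 80.11 kN·m (hogging).
Span DE, ΣM about D with M_E applied at E: R_E^{DE}·11 = 176.5 + 80.11, so R_E^{DE} = 23.32 kN and R_D = 48.12 − 23.32 = 24.8 kN.
Span EF, ΣM about F: R_E^{EF}·7.5 = 228.4 + 80.11, so R_E^{EF} = 41.14 kN and R_F = 121.5 − 41.14 = 80.36 kN.
R_E = 23.32 + 41.14 = 64.46 kN.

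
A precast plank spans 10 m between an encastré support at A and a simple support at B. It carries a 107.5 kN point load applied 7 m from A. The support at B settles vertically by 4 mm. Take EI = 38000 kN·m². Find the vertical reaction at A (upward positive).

R_A = 47.38 kN

Take the reaction at B as the redundant and release it; the primary structure is a cantilever fixed at A.
Free-end deflection of the primary structure under the applied loading (downward +):
  point load 107.5 at a = 7: Pa²(3L − a)/(6EI) = 20192/EI
Flexibility coefficient — unit upward force at B: δ_{BB} = L³/(3EI) = 333.3/EI.
With EI = 38000 kN·m²: δ_0 = 0.53137 m and δ_{BB} = 0.008772 m/kN.
Compatibility — the beam at B must follow the support down by 0.004 m: δ_0 − R_B·δ_{BB} = 0.004, so R_B = (0.53137 − 0.004)/0.008772 = 60.12 kN.
Vertical equilibrium: R_A = ΣP − R_B = 107.5 − 60.12 = 47.38 kN.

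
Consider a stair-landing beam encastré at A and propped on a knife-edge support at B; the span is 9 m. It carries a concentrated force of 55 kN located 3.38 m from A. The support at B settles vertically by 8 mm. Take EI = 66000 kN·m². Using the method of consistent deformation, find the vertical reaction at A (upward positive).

Choose R_B as the redundant. The primary structure is the cantilever fixed at A.
Deflection at B on the released cantilever, summing each load's contribution:
  point load 55 at a = 3.38: Pa²(3L − a)/(6EI) = 2474/EI
Flexibility coefficient — unit upward force at B: δ_{BB} = L³/(3EI) = 243/EI.
With EI = 66000 kN·m²: δ_0 = 0.037478 m and δ_{BB} = 0.003682 m/kN.
Compatibility — the beam at B must follow the support down by 0.008 m: δ_0 − R_B·δ_{BB} = 0.008, so R_B = (0.037478 − 0.008)/0.003682 = 8.006 kN.
Vertical equilibrium: R_A = ΣP − R_B = 55 − 8.006 = 46.99 kN.

R_A = 46.99 kN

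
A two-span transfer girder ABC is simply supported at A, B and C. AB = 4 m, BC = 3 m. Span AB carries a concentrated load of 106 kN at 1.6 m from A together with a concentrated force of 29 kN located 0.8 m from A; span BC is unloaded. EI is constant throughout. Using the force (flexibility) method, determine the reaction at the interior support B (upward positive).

R_B = 75.66 kN

Insert a hinge at B; M_B is the redundant, and each span becomes simply supported.
Discontinuity in slope at B on the released structure — sum the simple-span end rotations:
  span AB: point load 106 at a = 1.6: Pab(L + a)/(6LEI) = 94.98/EI
  span AB: point load 29 at a = 0.8: Pab(L + a)/(6LEI) = 14.85/EI
  relative rotation θ_0 = (109.8 + 0)/EI = 109.8/EI
A unit hogging moment at B produces rotation L₁/(3EI) + L₂/(3EI) = 2.333/EI.
Slope continuity at B: θ_0 = M_B·2.333/EI, so M_B = 109.8/2.333 = 47.07 kN·m (hogging).
Span AB, ΣM about A with M_B applied at B: R_B^{AB}·4 = 192.8 + 47.07, so R_B^{AB} = 59.97 kN and R_A = 135 − 59.97 = 75.03 kN.
Span BC, ΣM about C: R_B^{BC}·3 = 0 + 47.07, so R_B^{BC} = 15.69 kN and R_C = 0 − 15.69 = -15.69 kN.
R_B = 59.97 + 15.69 = 75.66 kN.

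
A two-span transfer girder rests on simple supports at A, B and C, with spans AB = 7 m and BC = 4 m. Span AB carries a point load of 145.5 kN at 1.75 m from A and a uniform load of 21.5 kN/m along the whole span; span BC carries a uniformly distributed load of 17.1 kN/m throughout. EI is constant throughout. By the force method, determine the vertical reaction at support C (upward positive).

Insert a hinge at B; M_B is the redundant, and each span becomes simply supported.
End slopes at the hinge B, treating each span as simply supported:
  span AB: point load 145.5 at a = 1.75: Pab(L + a)/(6LEI) = 278.5/EI
  span AB: UDL 21.5: wL³/(24EI) = 307.3/EI
  span BC: UDL 17.1: wL³/(24EI) = 45.6/EI
  relative rotation θ_0 = (585.8 + 45.6)/EI = 631.4/EI
A unit hogging moment at B produces rotation L₁/(3EI) + L₂/(3EI) = 3.667/EI.
Compatibility: M_B·(L₁+L₂)/(3EI) = θ_0, giving M_B = 172.2 kN·m (hogging).
Span BC, ΣM about C: R_B^{BC}·4 = 136.8 + 172.2, so R_B^{BC} = 77.25 kN and R_C = 68.4 − 77.25 = -8.848 kN.

R_C = -8.848 kN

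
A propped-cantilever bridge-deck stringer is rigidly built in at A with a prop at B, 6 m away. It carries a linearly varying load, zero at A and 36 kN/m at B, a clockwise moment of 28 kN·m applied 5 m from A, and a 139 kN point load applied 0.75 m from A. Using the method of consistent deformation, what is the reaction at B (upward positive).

Choose R_B as the redundant. The primary structure is the cantilever fixed at A.
Deflection at B on the released cantilever, summing each load's contribution:
  triangular load, peak 36 at the free end: 11w₀L⁴/(120EI) = 4277/EI
  clockwise couple 28 at a = 5: M₀a(2L − a)/(2EI) = 490/EI
  point load 139 at a = 0.75: Pa²(3L − a)/(6EI) = 224.8/EI
  δ_0 = 4992/EI
Tip deflection under a unit load at B: L³/(3EI) = 72/EI.
Compatibility at B: δ_0 − R_B·δ_{BB} = 0, so R_B = 4992/72 = 69.33 kN.

R_B = 69.33 kN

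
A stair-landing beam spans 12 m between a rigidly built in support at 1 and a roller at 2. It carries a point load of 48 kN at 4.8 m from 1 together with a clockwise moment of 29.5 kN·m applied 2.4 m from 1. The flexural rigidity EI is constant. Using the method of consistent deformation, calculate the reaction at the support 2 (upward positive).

Take the reaction at 2 as the redundant and release it; the primary structure is a cantilever fixed at 1.
Downward deflection at the released point 2 due to the loads:
  point load 48 at a = 4.8: Pa²(3L − a)/(6EI) = 5751/EI
  clockwise couple 29.5 at a = 2.4: M₀a(2L − a)/(2EI) = 764.6/EI
  δ_0 = 6515/EI
Flexibility coefficient — unit upward force at 2: δ_{22} = L³/(3EI) = 576/EI.
Compatibility at 2: δ_0 − R_2·δ_{22} = 0, so R_2 = 6515/576 = 11.31 kN.

R_2 = 11.31 kN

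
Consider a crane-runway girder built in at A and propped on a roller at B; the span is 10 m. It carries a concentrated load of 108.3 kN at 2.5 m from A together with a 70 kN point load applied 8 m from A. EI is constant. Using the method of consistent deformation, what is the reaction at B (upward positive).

R_B = 58.59 kN

Release the roller at B. Primary structure: cantilever fixed at A.
Deflection at B on the released cantilever, summing each load's contribution:
  point load 108.3 at a = 2.5: Pa²(3L − a)/(6EI) = 3102/EI
  point load 70 at a = 8: Pa²(3L − a)/(6EI) = 16427/EI
  δ_0 = 19529/EI
Tip deflection under a unit load at B: L³/(3EI) = 333.3/EI.
Compatibility at B: δ_0 − R_B·δ_{BB} = 0, so R_B = 19529/333.3 = 58.59 kN.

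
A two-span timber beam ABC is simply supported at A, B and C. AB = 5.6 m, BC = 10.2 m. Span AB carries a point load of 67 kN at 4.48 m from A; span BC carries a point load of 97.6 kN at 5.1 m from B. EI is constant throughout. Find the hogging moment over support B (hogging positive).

M_B = 139.7 kN·m

Take M_B as the redundant. Released structure: two simple spans AB and BC with a hinge at B.
End slopes at the hinge B, treating each span as simply supported:
  span AB: point load 67 at a = 4.48: Pab(L + a)/(6LEI) = 100.9/EI
  span BC: point load 97.6 at a = 5.1: Pab(L + b)/(6LEI) = 634.6/EI
  relative rotation θ_0 = (100.9 + 634.6)/EI = 735.5/EI
A unit hogging moment at B produces rotation L₁/(3EI) + L₂/(3EI) = 5.267/EI.
Compatibility: M_B·(L₁+L₂)/(3EI) = θ_0, giving M_B = 139.7 kN·m (hogging).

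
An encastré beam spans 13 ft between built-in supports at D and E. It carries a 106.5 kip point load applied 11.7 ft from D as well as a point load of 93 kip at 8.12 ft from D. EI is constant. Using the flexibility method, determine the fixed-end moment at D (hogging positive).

M_D = 118.9 kip·ft

Take the two fixed-end moments M_D, M_E as redundants; the released structure is the simple span DE.
Simple-span end rotations at D and E under the given loads:
  at D: point load 106.5 at a = 11.7: Pab(L + b)/(6LEI) = 297/EI
  at E: point load 106.5 at a = 11.7: Pab(L + a)/(6LEI) = 513/EI
  at D: point load 93 at a = 8.12: Pab(L + b)/(6LEI) = 844.8/EI
  at E: point load 93 at a = 8.12: Pab(L + a)/(6LEI) = 997.8/EI
  θ_D0 = 1142/EI,  θ_E0 = 1511/EI
Flexibility coefficients: a unit moment at one end gives L/(3EI) there and L/(6EI) at the far end, so f₁₁ = f₂₂ = 4.333/EI and f₁₂ = f₂₁ = 2.167/EI.
Compatibility — zero rotation at each built-in end:
  4.333 M_D + 2.167 M_E = 1142
  2.167 M_D + 4.333 M_E = 1511
Solving the pair gives M_D = 118.9 kip·ft and M_E = 289.2 kip·ft (hogging).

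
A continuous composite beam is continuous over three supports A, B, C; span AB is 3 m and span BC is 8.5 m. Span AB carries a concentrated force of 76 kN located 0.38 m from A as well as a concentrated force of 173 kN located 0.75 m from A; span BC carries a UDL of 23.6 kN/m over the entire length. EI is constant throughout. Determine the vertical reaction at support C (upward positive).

Release continuity at B by inserting a hinge; the redundant is the internal moment M_B. The primary structure is two simply-supported spans AB and BC.
Rotations at B on the released spans (each span's end-slope, ×1/EI):
  span AB: point load 76 at a = 0.38: Pab(L + a)/(6LEI) = 14.21/EI
  span AB: point load 173 at a = 0.75: Pab(L + a)/(6LEI) = 60.82/EI
  span BC: UDL 23.6: wL³/(24EI) = 603.9/EI
  relative rotation θ_0 = (75.03 + 603.9)/EI = 678.9/EI
A unit hogging moment at B produces rotation L₁/(3EI) + L₂/(3EI) = 3.833/EI.
Slope continuity at B: θ_0 = M_B·3.833/EI, so M_B = 678.9/3.833 = 177.1 kN·m (hogging).
Span BC, ΣM about C: R_B^{BC}·8.5 = 852.5 + 177.1, so R_B^{BC} = 121.1 kN and R_C = 200.6 − 121.1 = 79.46 kN.

R_C = 79.46 kN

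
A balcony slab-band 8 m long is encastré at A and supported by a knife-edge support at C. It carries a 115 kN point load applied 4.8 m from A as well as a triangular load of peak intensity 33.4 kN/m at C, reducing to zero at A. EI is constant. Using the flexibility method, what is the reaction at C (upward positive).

Release the roller at C. Primary structure: cantilever fixed at A.
Deflection at C on the released cantilever, summing each load's contribution:
  point load 115 at a = 4.8: Pa²(3L − a)/(6EI) = 8479/EI
  triangular load, peak 33.4 at the free end: 11w₀L⁴/(120EI) = 12541/EI
  δ_0 = 21019/EI
Tip deflection under a unit load at C: L³/(3EI) = 170.7/EI.
The prop prevents deflection at C: R_C = δ_0/δ_{CC} = 21019/170.7 = 123.2 kN.

R_C = 123.2 kN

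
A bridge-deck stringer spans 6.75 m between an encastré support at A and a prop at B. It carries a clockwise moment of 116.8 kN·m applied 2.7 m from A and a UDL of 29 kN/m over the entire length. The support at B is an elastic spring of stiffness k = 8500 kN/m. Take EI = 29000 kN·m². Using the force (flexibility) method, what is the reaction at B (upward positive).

R_B = 87.12 kN

Take the reaction at B as the redundant and release it; the primary structure is a cantilever fixed at A.
Free-end deflection of the primary structure under the applied loading (downward +):
  clockwise couple 116.8 at a = 2.7: M₀a(2L − a)/(2EI) = 1703/EI
  UDL 29: wL⁴/(8EI) = 7525/EI
  δ_0 = 9228/EI
Flexibility coefficient — unit upward force at B: δ_{BB} = L³/(3EI) = 102.5/EI.
With EI = 29000 kN·m²: δ_0 = 0.31821 m and δ_{BB} = 0.003535 m/kN.
Compatibility — the spring shortens by R_B/k under the reaction it provides: δ_0 − R_B·δ_{BB} = R_B/k. With 1/k = 0.000118 m/kN, R_B = δ_0 / (δ_{BB} + 1/k) = 0.31821 / (0.003535 + 0.000118) = 87.12 kN.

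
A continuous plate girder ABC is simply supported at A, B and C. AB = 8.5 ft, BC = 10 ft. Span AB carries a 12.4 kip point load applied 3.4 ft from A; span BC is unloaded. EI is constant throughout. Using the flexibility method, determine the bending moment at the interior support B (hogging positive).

Release continuity at B by inserting a hinge; the redundant is the internal moment M_B. The primary structure is two simply-supported spans AB and BC.
Rotations at B on the released spans (each span's end-slope, ×1/EI):
  span AB: point load 12.4 at a = 3.4: Pab(L + a)/(6LEI) = 50.17/EI
  relative rotation θ_0 = (50.17 + 0)/EI = 50.17/EI
A unit hogging moment at B produces rotation L₁/(3EI) + L₂/(3EI) = 6.167/EI.
Compatibility: M_B·(L₁+L₂)/(3EI) = θ_0, giving M_B = 8.136 kip·ft (hogging).

M_B = 8.136 kip·ft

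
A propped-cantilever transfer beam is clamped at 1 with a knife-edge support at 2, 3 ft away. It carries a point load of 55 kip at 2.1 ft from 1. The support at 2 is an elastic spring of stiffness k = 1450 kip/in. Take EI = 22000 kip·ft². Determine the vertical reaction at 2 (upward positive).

R_2 = 27.17 kip

Choose R_2 as the redundant. The primary structure is the cantilever fixed at 1.
Free-end deflection of the primary structure under the applied loading (downward +):
  point load 55 at a = 2.1: Pa²(3L − a)/(6EI) = 278.9/EI
Flexibility coefficient — unit upward force at 2: δ_{22} = L³/(3EI) = 9/EI.
With EI = 22000 kip·ft²: δ_0 = 0.012679 ft and δ_{22} = 0.000409 ft/kip.
Compatibility — the spring shortens by R_2/k under the reaction it provides: δ_0 − R_2·δ_{22} = R_2/k. With 1/k = 1/(1450×12) ft/kip = 0.000057 ft/kip, R_2 = δ_0 / (δ_{22} + 1/k) = 0.012679 / (0.000409 + 0.000057) = 27.17 kip.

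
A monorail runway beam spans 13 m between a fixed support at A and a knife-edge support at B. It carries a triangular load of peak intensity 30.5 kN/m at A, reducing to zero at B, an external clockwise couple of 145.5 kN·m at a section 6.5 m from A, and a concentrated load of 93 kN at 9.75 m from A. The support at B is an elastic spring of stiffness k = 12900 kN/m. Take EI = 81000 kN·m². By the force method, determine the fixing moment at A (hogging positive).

Remove the prop at B; the released (primary) structure is a cantilever built in at A.
Primary-structure tip deflection at B by superposition:
  triangular load, peak 30.5 at the fixed end: w₀L⁴/(30EI) = 29037/EI
  clockwise couple 145.5 at a = 6.5: M₀a(2L − a)/(2EI) = 9221/EI
  point load 93 at a = 9.75: Pa²(3L − a)/(6EI) = 43099/EI
  δ_0 = 81357/EI
Flexibility coefficient — unit upward force at B: δ_{BB} = L³/(3EI) = 732.3/EI.
With EI = 81000 kN·m²: δ_0 = 1.0044 m and δ_{BB} = 0.009041 m/kN.
Compatibility — the spring shortens by R_B/k under the reaction it provides: δ_0 − R_B·δ_{BB} = R_B/k. With 1/k = 0.000078 m/kN, R_B = δ_0 / (δ_{BB} + 1/k) = 1.0044 / (0.009041 + 0.000078) = 110.1 kN.
Moment equilibrium about A: M_A = Σ(load moments about A) − R_B·L = 1911 − 110.1×13 = 479.4 kN·m.

M_A = 479.4 kN·m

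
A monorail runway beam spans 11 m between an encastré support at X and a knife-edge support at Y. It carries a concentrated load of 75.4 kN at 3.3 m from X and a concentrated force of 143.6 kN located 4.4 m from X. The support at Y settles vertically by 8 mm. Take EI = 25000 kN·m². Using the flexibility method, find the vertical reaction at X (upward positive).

Choose R_Y as the redundant. The primary structure is the cantilever fixed at X.
Primary-structure tip deflection at Y by superposition:
  point load 75.4 at a = 3.3: Pa²(3L − a)/(6EI) = 4064/EI
  point load 143.6 at a = 4.4: Pa²(3L − a)/(6EI) = 13252/EI
  δ_0 = 17316/EI
Flexibility coefficient — unit upward force at Y: δ_{YY} = L³/(3EI) = 443.7/EI.
With EI = 25000 kN·m²: δ_0 = 0.69265 m and δ_{YY} = 0.017747 m/kN.
Compatibility — the beam at Y must follow the support down by 0.008 m: δ_0 − R_Y·δ_{YY} = 0.008, so R_Y = (0.69265 − 0.008)/0.017747 = 38.58 kN.
Vertical equilibrium: R_X = ΣP − R_Y = 219 − 38.58 = 180.4 kN.

R_X = 180.4 kN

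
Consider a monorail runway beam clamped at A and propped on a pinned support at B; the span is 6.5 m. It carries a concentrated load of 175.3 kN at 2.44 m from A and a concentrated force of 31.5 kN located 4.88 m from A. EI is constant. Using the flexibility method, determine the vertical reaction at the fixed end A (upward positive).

Remove the prop at B; the released (primary) structure is a cantilever built in at A.
Primary-structure tip deflection at B by superposition:
  point load 175.3 at a = 2.44: Pa²(3L − a)/(6EI) = 2967/EI
  point load 31.5 at a = 4.88: Pa²(3L − a)/(6EI) = 1828/EI
  δ_0 = 4795/EI
Tip deflection under a unit load at B: L³/(3EI) = 91.54/EI.
Compatibility at B: δ_0 − R_B·δ_{BB} = 0, so R_B = 4795/91.54 = 52.38 kN.
Vertical equilibrium: R_A = ΣP − R_B = 206.8 − 52.38 = 154.4 kN.

R_A = 154.4 kN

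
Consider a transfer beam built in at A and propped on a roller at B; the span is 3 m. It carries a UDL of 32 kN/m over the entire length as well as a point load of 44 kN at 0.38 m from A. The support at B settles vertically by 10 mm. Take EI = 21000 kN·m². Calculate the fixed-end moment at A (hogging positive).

Remove the prop at B; the released (primary) structure is a cantilever built in at A.
Deflection at B on the released cantilever, summing each load's contribution:
  UDL 32: wL⁴/(8EI) = 324/EI
  point load 44 at a = 0.38: Pa²(3L − a)/(6EI) = 9.128/EI
  δ_0 = 333.1/EI
Tip deflection under a unit load at B: L³/(3EI) = 9/EI.
With EI = 21000 kN·m²: δ_0 = 0.015863 m and δ_{BB} = 0.000429 m/kN.
Compatibility — the beam at B must follow the support down by 0.01 m: δ_0 − R_B·δ_{BB} = 0.01, so R_B = (0.015863 − 0.01)/0.000429 = 13.68 kN.
Moment equilibrium about A: M_A = Σ(load moments about A) − R_B·L = 160.7 − 13.68×3 = 119.7 kN·m.

M_A = 119.7 kN·m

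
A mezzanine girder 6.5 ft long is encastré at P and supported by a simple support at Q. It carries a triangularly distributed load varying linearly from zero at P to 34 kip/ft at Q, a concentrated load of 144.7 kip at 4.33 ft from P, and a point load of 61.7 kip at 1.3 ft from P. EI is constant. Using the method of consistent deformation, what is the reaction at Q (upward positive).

Release the roller at Q. Primary structure: cantilever fixed at P.
Free-end deflection of the primary structure under the applied loading (downward +):
  triangular load, peak 34 at the free end: 11w₀L⁴/(120EI) = 5563/EI
  point load 144.7 at a = 4.33: Pa²(3L − a)/(6EI) = 6859/EI
  point load 61.7 at a = 1.3: Pa²(3L − a)/(6EI) = 316.3/EI
  δ_0 = 12739/EI
Tip deflection under a unit load at Q: L³/(3EI) = 91.54/EI.
The prop prevents deflection at Q: R_Q = δ_0/δ_{QQ} = 12739/91.54 = 139.2 kip.

R_Q = 139.2 kip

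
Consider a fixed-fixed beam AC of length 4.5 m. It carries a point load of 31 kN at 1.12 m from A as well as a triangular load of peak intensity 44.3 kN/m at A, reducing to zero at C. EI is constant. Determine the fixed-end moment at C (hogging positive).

Release both end moments; the primary structure is a simply-supported span AC with redundants M_A and M_C.
On the primary (simply-supported) span, the end slopes from the loading are:
  at A: point load 31 at a = 1.12: Pab(L + b)/(6LEI) = 34.25/EI
  at C: point load 31 at a = 1.12: Pab(L + a)/(6LEI) = 24.43/EI
  at A: triangular load, peak 44.3: w₀L³/(45EI) = 89.71/EI
  at C: triangular load, peak 44.3: 7w₀L³/(360EI) = 78.49/EI
  θ_A0 = 124/EI,  θ_C0 = 102.9/EI
Flexibility coefficients: a unit moment at one end gives L/(3EI) there and L/(6EI) at the far end, so f₁₁ = f₂₂ = 1.5/EI and f₁₂ = f₂₁ = 0.75/EI.
Compatibility — zero rotation at each built-in end:
  1.5 M_A + 0.75 M_C = 124
  0.75 M_A + 1.5 M_C = 102.9
Solving the pair gives M_A = 64.44 kN·m and M_C = 36.39 kN·m (hogging).

M_C = 36.39 kN·m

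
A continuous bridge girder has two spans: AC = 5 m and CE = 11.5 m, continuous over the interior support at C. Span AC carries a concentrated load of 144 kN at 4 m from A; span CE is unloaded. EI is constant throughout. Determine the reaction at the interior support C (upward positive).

Take M_C as the redundant. Released structure: two simple spans AC and CE with a hinge at C.
Discontinuity in slope at C on the released structure — sum the simple-span end rotations:
  span AC: point load 144 at a = 4: Pab(L + a)/(6LEI) = 172.8/EI
  relative rotation θ_0 = (172.8 + 0)/EI = 172.8/EI
A unit hogging moment at C produces rotation L₁/(3EI) + L₂/(3EI) = 5.5/EI.
Slope continuity at C: θ_0 = M_C·5.5/EI, so M_C = 172.8/5.5 = 31.42 kN·m (hogging).
Span AC, ΣM about A with M_C applied at C: R_C^{AC}·5 = 576 + 31.42, so R_C^{AC} = 121.5 kN and R_A = 144 − 121.5 = 22.52 kN.
Span CE, ΣM about E: R_C^{CE}·11.5 = 0 + 31.42, so R_C^{CE} = 2.732 kN and R_E = 0 − 2.732 = -2.732 kN.
R_C = 121.5 + 2.732 = 124.2 kN.

R_C = 124.2 kN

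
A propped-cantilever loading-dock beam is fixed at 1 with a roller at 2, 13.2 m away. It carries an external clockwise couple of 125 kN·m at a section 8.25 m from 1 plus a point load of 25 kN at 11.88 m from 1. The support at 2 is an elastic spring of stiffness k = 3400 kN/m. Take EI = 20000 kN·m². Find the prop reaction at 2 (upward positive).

R_2 = 33.21 kN

Release the roller at 2. Primary structure: cantilever fixed at 1.
Free-end deflection of the primary structure under the applied loading (downward +):
  clockwise couple 125 at a = 8.25: M₀a(2L − a)/(2EI) = 9359/EI
  point load 25 at a = 11.88: Pa²(3L − a)/(6EI) = 16301/EI
  δ_0 = 25660/EI
Flexibility coefficient — unit upward force at 2: δ_{22} = L³/(3EI) = 766.7/EI.
With EI = 20000 kN·m²: δ_0 = 1.283 m and δ_{22} = 0.038333 m/kN.
Compatibility — the spring shortens by R_2/k under the reaction it provides: δ_0 − R_2·δ_{22} = R_2/k. With 1/k = 0.000294 m/kN, R_2 = δ_0 / (δ_{22} + 1/k) = 1.283 / (0.038333 + 0.000294) = 33.21 kN.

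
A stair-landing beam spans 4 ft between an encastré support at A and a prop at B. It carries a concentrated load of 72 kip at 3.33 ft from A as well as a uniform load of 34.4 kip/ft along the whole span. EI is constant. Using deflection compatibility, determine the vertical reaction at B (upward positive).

R_B = 105.7 kip

Release the roller at B. Primary structure: cantilever fixed at A.
Deflection at B on the released cantilever, summing each load's contribution:
  point load 72 at a = 3.33: Pa²(3L − a)/(6EI) = 1154/EI
  UDL 34.4: wL⁴/(8EI) = 1101/EI
  δ_0 = 2254/EI
Flexibility coefficient — unit upward force at B: δ_{BB} = L³/(3EI) = 21.33/EI.
Compatibility at B: δ_0 − R_B·δ_{BB} = 0, so R_B = 2254/21.33 = 105.7 kip.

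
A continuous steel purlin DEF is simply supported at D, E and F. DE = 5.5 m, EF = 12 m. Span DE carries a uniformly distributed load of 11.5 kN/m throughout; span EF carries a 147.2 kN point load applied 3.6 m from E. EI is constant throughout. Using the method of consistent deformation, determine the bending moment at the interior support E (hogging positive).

M_E = 229.9 kN·m

Release continuity at E by inserting a hinge; the redundant is the internal moment M_E. The primary structure is two simply-supported spans DE and EF.
End slopes at the hinge E, treating each span as simply supported:
  span DE: UDL 11.5: wL³/(24EI) = 79.72/EI
  span EF: point load 147.2 at a = 3.6: Pab(L + b)/(6LEI) = 1261/EI
  relative rotation θ_0 = (79.72 + 1261)/EI = 1341/EI
A unit hogging moment at E produces rotation L₁/(3EI) + L₂/(3EI) = 5.833/EI.
Slope continuity at E: θ_0 = M_E·5.833/EI, so M_E = 1341/5.833 = 229.9 kN·m (hogging).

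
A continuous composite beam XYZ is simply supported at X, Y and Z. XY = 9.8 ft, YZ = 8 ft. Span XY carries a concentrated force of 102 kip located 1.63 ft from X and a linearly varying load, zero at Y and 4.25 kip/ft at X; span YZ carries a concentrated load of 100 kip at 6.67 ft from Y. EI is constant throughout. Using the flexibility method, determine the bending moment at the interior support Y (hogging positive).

M_Y = 86.67 kip·ft

Release continuity at Y by inserting a hinge; the redundant is the internal moment M_Y. The primary structure is two simply-supported spans XY and YZ.
Rotations at Y on the released spans (each span's end-slope, ×1/EI):
  span XY: point load 102 at a = 1.63: Pab(L + a)/(6LEI) = 264/EI
  span XY: triangular load, peak 4.25: 7w₀L³/(360EI) = 77.78/EI
  span YZ: point load 100 at a = 6.67: Pab(L + b)/(6LEI) = 172.4/EI
  relative rotation θ_0 = (341.8 + 172.4)/EI = 514.3/EI
A unit hogging moment at Y produces rotation L₁/(3EI) + L₂/(3EI) = 5.933/EI.
Compatibility: M_Y·(L₁+L₂)/(3EI) = θ_0, giving M_Y = 86.67 kip·ft (hogging).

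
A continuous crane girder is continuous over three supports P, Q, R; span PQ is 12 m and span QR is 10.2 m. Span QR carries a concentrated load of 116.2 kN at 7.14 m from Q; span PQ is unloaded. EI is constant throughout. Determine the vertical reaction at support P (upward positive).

Insert a hinge at Q; M_Q is the redundant, and each span becomes simply supported.
Rotations at Q on the released spans (each span's end-slope, ×1/EI):
  span QR: point load 116.2 at a = 7.14: Pab(L + b)/(6LEI) = 550.1/EI
  relative rotation θ_0 = (0 + 550.1)/EI = 550.1/EI
A unit hogging moment at Q produces rotation L₁/(3EI) + L₂/(3EI) = 7.4/EI.
Compatibility: M_Q·(L₁+L₂)/(3EI) = θ_0, giving M_Q = 74.33 kN·m (hogging).
Span PQ, ΣM about P with M_Q applied at Q: R_Q^{PQ}·12 = 0 + 74.33, so R_Q^{PQ} = 6.194 kN and R_P = 0 − 6.194 = -6.194 kN.

R_P = -6.194 kN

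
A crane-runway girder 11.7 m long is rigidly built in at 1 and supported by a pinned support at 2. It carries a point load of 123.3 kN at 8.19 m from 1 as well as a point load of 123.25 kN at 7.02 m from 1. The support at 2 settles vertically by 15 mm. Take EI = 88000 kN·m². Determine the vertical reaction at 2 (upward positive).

R_2 = 120.3 kN

Release the roller at 2. Primary structure: cantilever fixed at 1.
Free-end deflection of the primary structure under the applied loading (downward +):
  point load 123.3 at a = 8.19: Pa²(3L − a)/(6EI) = 37093/EI
  point load 123.25 at a = 7.02: Pa²(3L − a)/(6EI) = 28425/EI
  δ_0 = 65519/EI
Flexibility coefficient — unit upward force at 2: δ_{22} = L³/(3EI) = 533.9/EI.
With EI = 88000 kN·m²: δ_0 = 0.74453 m and δ_{22} = 0.006067 m/kN.
Compatibility — the beam at 2 must follow the support down by 0.015 m: δ_0 − R_2·δ_{22} = 0.015, so R_2 = (0.74453 − 0.015)/0.006067 = 120.3 kN.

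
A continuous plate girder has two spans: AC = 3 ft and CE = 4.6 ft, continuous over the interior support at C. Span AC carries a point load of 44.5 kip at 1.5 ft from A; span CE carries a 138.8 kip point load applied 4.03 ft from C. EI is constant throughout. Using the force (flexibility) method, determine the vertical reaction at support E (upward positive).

Release continuity at C by inserting a hinge; the redundant is the internal moment M_C. The primary structure is two simply-supported spans AC and CE.
Discontinuity in slope at C on the released structure — sum the simple-span end rotations:
  span AC: point load 44.5 at a = 1.5: Pab(L + a)/(6LEI) = 25.03/EI
  span CE: point load 138.8 at a = 4.03: Pab(L + b)/(6LEI) = 59.72/EI
  relative rotation θ_0 = (25.03 + 59.72)/EI = 84.76/EI
A unit hogging moment at C produces rotation L₁/(3EI) + L₂/(3EI) = 2.533/EI.
Compatibility: M_C·(L₁+L₂)/(3EI) = θ_0, giving M_C = 33.46 kip·ft (hogging).
Span CE, ΣM about E: R_C^{CE}·4.6 = 79.12 + 33.46, so R_C^{CE} = 24.47 kip and R_E = 138.8 − 24.47 = 114.3 kip.

R_E = 114.3 kip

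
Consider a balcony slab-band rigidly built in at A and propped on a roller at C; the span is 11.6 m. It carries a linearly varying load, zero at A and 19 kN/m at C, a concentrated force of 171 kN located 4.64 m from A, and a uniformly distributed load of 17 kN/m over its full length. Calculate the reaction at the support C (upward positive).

Choose R_C as the redundant. The primary structure is the cantilever fixed at A.
Free-end deflection of the primary structure under the applied loading (downward +):
  triangular load, peak 19 at the free end: 11w₀L⁴/(120EI) = 31535/EI
  point load 171 at a = 4.64: Pa²(3L − a)/(6EI) = 18506/EI
  UDL 17: wL⁴/(8EI) = 38476/EI
  δ_0 = 88517/EI
Flexibility coefficient — unit upward force at C: δ_{CC} = L³/(3EI) = 520.3/EI.
Compatibility at C: δ_0 − R_C·δ_{CC} = 0, so R_C = 88517/520.3 = 170.1 kN.

R_C = 170.1 kN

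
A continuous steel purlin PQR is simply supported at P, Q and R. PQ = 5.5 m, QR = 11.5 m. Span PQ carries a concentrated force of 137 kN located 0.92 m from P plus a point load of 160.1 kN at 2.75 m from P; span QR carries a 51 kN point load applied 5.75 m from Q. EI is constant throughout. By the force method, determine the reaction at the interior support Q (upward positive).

Insert a hinge at Q; M_Q is the redundant, and each span becomes simply supported.
Rotations at Q on the released spans (each span's end-slope, ×1/EI):
  span PQ: point load 137 at a = 0.92: Pab(L + a)/(6LEI) = 112.3/EI
  span PQ: point load 160.1 at a = 2.75: Pab(L + a)/(6LEI) = 302.7/EI
  span QR: point load 51 at a = 5.75: Pab(L + b)/(6LEI) = 421.5/EI
  relative rotation θ_0 = (415 + 421.5)/EI = 836.5/EI
A unit hogging moment at Q produces rotation L₁/(3EI) + L₂/(3EI) = 5.667/EI.
Compatibility: M_Q·(L₁+L₂)/(3EI) = θ_0, giving M_Q = 147.6 kN·m (hogging).
Span PQ, ΣM about P with M_Q applied at Q: R_Q^{PQ}·5.5 = 566.3 + 147.6, so R_Q^{PQ} = 129.8 kN and R_P = 297.1 − 129.8 = 167.3 kN.
Span QR, ΣM about R: R_Q^{QR}·11.5 = 293.2 + 147.6, so R_Q^{QR} = 38.34 kN and R_R = 51 − 38.34 = 12.66 kN.
R_Q = 129.8 + 38.34 = 168.1 kN.

R_Q = 168.1 kN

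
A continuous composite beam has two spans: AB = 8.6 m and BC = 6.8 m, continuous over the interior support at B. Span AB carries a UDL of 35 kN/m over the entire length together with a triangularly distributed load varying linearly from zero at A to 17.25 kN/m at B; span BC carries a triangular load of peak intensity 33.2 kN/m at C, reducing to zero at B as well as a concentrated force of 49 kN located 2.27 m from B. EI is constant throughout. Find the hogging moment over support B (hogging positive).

M_B = 295 kN·m

Release continuity at B by inserting a hinge; the redundant is the internal moment M_B. The primary structure is two simply-supported spans AB and BC.
Rotations at B on the released spans (each span's end-slope, ×1/EI):
  span AB: UDL 35: wL³/(24EI) = 927.6/EI
  span AB: triangular load, peak 17.25: w₀L³/(45EI) = 243.8/EI
  span BC: triangular load, peak 33.2: 7w₀L³/(360EI) = 203/EI
  span BC: point load 49 at a = 2.27: Pab(L + b)/(6LEI) = 139.9/EI
  relative rotation θ_0 = (1171 + 342.9)/EI = 1514/EI
A unit hogging moment at B produces rotation L₁/(3EI) + L₂/(3EI) = 5.133/EI.
Compatibility: M_B·(L₁+L₂)/(3EI) = θ_0, giving M_B = 295 kN·m (hogging).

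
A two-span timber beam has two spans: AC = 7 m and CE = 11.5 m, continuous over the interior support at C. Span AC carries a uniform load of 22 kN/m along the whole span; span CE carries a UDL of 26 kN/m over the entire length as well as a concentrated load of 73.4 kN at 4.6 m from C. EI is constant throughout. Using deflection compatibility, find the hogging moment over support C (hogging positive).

Insert a hinge at C; M_C is the redundant, and each span becomes simply supported.
Discontinuity in slope at C on the released structure — sum the simple-span end rotations:
  span AC: UDL 22: wL³/(24EI) = 314.4/EI
  span CE: UDL 26: wL³/(24EI) = 1648/EI
  span CE: point load 73.4 at a = 4.6: Pab(L + b)/(6LEI) = 621.3/EI
  relative rotation θ_0 = (314.4 + 2269)/EI = 2583/EI
A unit hogging moment at C produces rotation L₁/(3EI) + L₂/(3EI) = 6.167/EI.
Compatibility: M_C·(L₁+L₂)/(3EI) = θ_0, giving M_C = 418.9 kN·m (hogging).

M_C = 418.9 kN·m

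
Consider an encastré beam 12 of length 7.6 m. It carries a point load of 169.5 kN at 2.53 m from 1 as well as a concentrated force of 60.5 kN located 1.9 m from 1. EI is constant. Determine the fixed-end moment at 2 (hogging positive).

Release both end moments; the primary structure is a simply-supported span 12 with redundants M_1 and M_2.
End rotations of the released simple span under the applied load (×1/EI):
  at 1: point load 169.5 at a = 2.53: Pab(L + b)/(6LEI) = 604.1/EI
  at 2: point load 169.5 at a = 2.53: Pab(L + a)/(6LEI) = 483/EI
  at 1: point load 60.5 at a = 1.9: Pab(L + b)/(6LEI) = 191.1/EI
  at 2: point load 60.5 at a = 1.9: Pab(L + a)/(6LEI) = 136.5/EI
  θ_10 = 795.2/EI,  θ_20 = 619.5/EI
Flexibility coefficients: a unit moment at one end gives L/(3EI) there and L/(6EI) at the far end, so f₁₁ = f₂₂ = 2.533/EI and f₁₂ = f₂₁ = 1.267/EI.
Compatibility — zero rotation at each built-in end:
  2.533 M_1 + 1.267 M_2 = 795.2
  1.267 M_1 + 2.533 M_2 = 619.5
Solving the pair gives M_1 = 255.5 kN·m and M_2 = 116.8 kN·m (hogging).

M_2 = 116.8 kN·m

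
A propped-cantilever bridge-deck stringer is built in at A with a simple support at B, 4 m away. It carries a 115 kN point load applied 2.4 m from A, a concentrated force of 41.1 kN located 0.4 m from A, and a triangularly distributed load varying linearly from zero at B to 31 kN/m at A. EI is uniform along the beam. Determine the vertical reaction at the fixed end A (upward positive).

R_A = 155.4 kN

Take the reaction at B as the redundant and release it; the primary structure is a cantilever fixed at A.
Downward deflection at the released point B due to the loads:
  point load 115 at a = 2.4: Pa²(3L − a)/(6EI) = 1060/EI
  point load 41.1 at a = 0.4: Pa²(3L − a)/(6EI) = 12.71/EI
  triangular load, peak 31 at the fixed end: w₀L⁴/(30EI) = 264.5/EI
  δ_0 = 1337/EI
Tip deflection under a unit load at B: L³/(3EI) = 21.33/EI.
Compatibility at B: δ_0 − R_B·δ_{BB} = 0, so R_B = 1337/21.33 = 62.68 kN.
Vertical equilibrium: R_A = ΣP − R_B = 218.1 − 62.68 = 155.4 kN.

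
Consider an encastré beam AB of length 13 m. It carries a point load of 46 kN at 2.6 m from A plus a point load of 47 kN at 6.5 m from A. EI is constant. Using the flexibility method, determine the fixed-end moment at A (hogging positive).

Release both end moments; the primary structure is a simply-supported span AB with redundants M_A and M_B.
On the primary (simply-supported) span, the end slopes from the loading are:
  at A: point load 46 at a = 2.6: Pab(L + b)/(6LEI) = 373.2/EI
  at B: point load 46 at a = 2.6: Pab(L + a)/(6LEI) = 248.8/EI
  at A: point load 47 at a = 6.5: Pab(L + b)/(6LEI) = 496.4/EI
  at B: point load 47 at a = 6.5: Pab(L + a)/(6LEI) = 496.4/EI
  θ_A0 = 869.6/EI,  θ_B0 = 745.2/EI
Flexibility coefficients: a unit moment at one end gives L/(3EI) there and L/(6EI) at the far end, so f₁₁ = f₂₂ = 4.333/EI and f₁₂ = f₂₁ = 2.167/EI.
Compatibility — zero rotation at each built-in end:
  4.333 M_A + 2.167 M_B = 869.6
  2.167 M_A + 4.333 M_B = 745.2
Solving the pair gives M_A = 152.9 kN·m and M_B = 95.51 kN·m (hogging).

M_A = 152.9 kN·m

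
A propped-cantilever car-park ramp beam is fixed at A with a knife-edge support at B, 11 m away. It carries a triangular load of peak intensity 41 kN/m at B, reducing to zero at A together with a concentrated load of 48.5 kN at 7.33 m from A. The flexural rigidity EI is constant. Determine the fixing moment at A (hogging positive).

M_A = 368.5 kN·m

Release the roller at B. Primary structure: cantilever fixed at A.
Free-end deflection of the primary structure under the applied loading (downward +):
  triangular load, peak 41 at the free end: 11w₀L⁴/(120EI) = 55026/EI
  point load 48.5 at a = 7.33: Pa²(3L − a)/(6EI) = 11149/EI
  δ_0 = 66174/EI
Tip deflection under a unit load at B: L³/(3EI) = 443.7/EI.
Compatibility at B: δ_0 − R_B·δ_{BB} = 0, so R_B = 66174/443.7 = 149.2 kN.
Moment equilibrium about A: M_A = Σ(load moments about A) − R_B·L = 2009 − 149.2×11 = 368.5 kN·m.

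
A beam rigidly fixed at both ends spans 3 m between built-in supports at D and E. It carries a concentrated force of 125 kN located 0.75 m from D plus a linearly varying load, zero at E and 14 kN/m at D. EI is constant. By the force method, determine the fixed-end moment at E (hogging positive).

M_E = 21.78 kN·m

Release both end moments; the primary structure is a simply-supported span DE with redundants M_D and M_E.
End rotations of the released simple span under the applied load (×1/EI):
  at D: point load 125 at a = 0.75: Pab(L + b)/(6LEI) = 61.52/EI
  at E: point load 125 at a = 0.75: Pab(L + a)/(6LEI) = 43.95/EI
  at D: triangular load, peak 14: w₀L³/(45EI) = 8.4/EI
  at E: triangular load, peak 14: 7w₀L³/(360EI) = 7.35/EI
  θ_D0 = 69.92/EI,  θ_E0 = 51.3/EI
Flexibility coefficients: a unit moment at one end gives L/(3EI) there and L/(6EI) at the far end, so f₁₁ = f₂₂ = 1/EI and f₁₂ = f₂₁ = 0.5/EI.
Compatibility — zero rotation at each built-in end:
  1 M_D + 0.5 M_E = 69.92
  0.5 M_D + 1 M_E = 51.3
Solving the pair gives M_D = 59.03 kN·m and M_E = 21.78 kN·m (hogging).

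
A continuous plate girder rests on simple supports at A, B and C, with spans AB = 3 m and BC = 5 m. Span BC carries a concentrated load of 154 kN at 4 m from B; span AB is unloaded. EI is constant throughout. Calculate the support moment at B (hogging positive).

M_B = 46.2 kN·m

Release continuity at B by inserting a hinge; the redundant is the internal moment M_B. The primary structure is two simply-supported spans AB and BC.
Rotations at B on the released spans (each span's end-slope, ×1/EI):
  span BC: point load 154 at a = 4: Pab(L + b)/(6LEI) = 123.2/EI
  relative rotation θ_0 = (0 + 123.2)/EI = 123.2/EI
A unit hogging moment at B produces rotation L₁/(3EI) + L₂/(3EI) = 2.667/EI.
Compatibility: M_B·(L₁+L₂)/(3EI) = θ_0, giving M_B = 46.2 kN·m (hogging).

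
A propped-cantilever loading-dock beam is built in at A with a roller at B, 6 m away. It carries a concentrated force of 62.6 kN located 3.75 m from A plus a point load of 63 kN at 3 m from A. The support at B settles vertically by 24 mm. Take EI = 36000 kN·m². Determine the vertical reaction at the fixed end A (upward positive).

Remove the prop at B; the released (primary) structure is a cantilever built in at A.
Deflection at B on the released cantilever, summing each load's contribution:
  point load 62.6 at a = 3.75: Pa²(3L − a)/(6EI) = 2091/EI
  point load 63 at a = 3: Pa²(3L − a)/(6EI) = 1418/EI
  δ_0 = 3508/EI
Tip deflection under a unit load at B: L³/(3EI) = 72/EI.
With EI = 36000 kN·m²: δ_0 = 0.097451 m and δ_{BB} = 0.002 m/kN.
Compatibility — the beam at B must follow the support down by 0.024 m: δ_0 − R_B·δ_{BB} = 0.024, so R_B = (0.097451 − 0.024)/0.002 = 36.73 kN.
Vertical equilibrium: R_A = ΣP − R_B = 125.6 − 36.73 = 88.87 kN.

R_A = 88.87 kN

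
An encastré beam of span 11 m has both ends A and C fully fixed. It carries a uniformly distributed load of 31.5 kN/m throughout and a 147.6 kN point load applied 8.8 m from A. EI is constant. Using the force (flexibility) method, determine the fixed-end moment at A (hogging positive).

Take the two fixed-end moments M_A, M_C as redundants; the released structure is the simple span AC.
On the primary (simply-supported) span, the end slopes from the loading are:
  at A: UDL 31.5: wL³/(24EI) = 1747/EI
  at C: UDL 31.5: wL³/(24EI) = 1747/EI
  at A: point load 147.6 at a = 8.8: Pab(L + b)/(6LEI) = 571.5/EI
  at C: point load 147.6 at a = 8.8: Pab(L + a)/(6LEI) = 857.3/EI
  θ_A0 = 2318/EI,  θ_C0 = 2604/EI
Flexibility coefficients: a unit moment at one end gives L/(3EI) there and L/(6EI) at the far end, so f₁₁ = f₂₂ = 3.667/EI and f₁₂ = f₂₁ = 1.833/EI.
Compatibility — zero rotation at each built-in end:
  3.667 M_A + 1.833 M_C = 2318
  1.833 M_A + 3.667 M_C = 2604
Solving the pair gives M_A = 369.6 kN·m and M_C = 525.4 kN·m (hogging).

M_A = 369.6 kN·m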